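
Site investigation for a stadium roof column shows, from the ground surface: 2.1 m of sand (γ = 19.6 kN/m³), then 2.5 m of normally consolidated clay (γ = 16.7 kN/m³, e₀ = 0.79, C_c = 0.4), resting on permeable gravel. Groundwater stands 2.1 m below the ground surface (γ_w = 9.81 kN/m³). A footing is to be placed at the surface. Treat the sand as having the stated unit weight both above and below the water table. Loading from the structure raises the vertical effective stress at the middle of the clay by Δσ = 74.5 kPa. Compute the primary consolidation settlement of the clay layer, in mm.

Mid-depth of clay below the ground surface: z = 2.1 + 2.5/2 = 3.35 m.
Total vertical stress at mid-clay: σ_v = 19.6×2.1 + 16.7×1.25 = 62.035 kPa.
Pore pressure: u = 9.81×(3.35 − 2.1) = 12.263 kPa.
Initial effective stress: σ'_0 = σ_v − u = 62.035 − 12.263 = 49.772 kPa.
Final effective stress: σ'_f = σ'_0 + Δσ = 49.772 + 74.5 = 124.27 kPa.
Normally consolidated clay, so the full stress increment lies on the virgin compression line:
S_c = C_c·H/(1+e₀)·log₁₀(σ'_f/σ'_0) = 0.4×2.5/(1+0.79)×log₁₀(124.27/49.772)
    = 0.55866 × 0.39738 = 0.222 m

S_c ≈ 222 mm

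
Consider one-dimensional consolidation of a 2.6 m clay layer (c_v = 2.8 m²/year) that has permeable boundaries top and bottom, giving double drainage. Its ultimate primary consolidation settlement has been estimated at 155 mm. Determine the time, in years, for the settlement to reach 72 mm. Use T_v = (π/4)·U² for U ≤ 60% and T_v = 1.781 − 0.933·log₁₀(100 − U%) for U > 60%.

t ≈ 0.102 years

Drainage path length: H_d = H/2 = 1.3 m (double drainage).
U = S(t)/S_ult = 72/155 = 0.4645.
U ≤ 60%: T_v = (π/4)·U² = (π/4)×0.46452² = 0.16947.
t = T_v·H_d²/c_v = 0.16947×1.3²/2.8 = 0.1023 years.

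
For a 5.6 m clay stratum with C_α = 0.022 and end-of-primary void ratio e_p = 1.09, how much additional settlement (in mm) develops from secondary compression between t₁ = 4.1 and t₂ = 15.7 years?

S_s ≈ 34.4 mm

Secondary compression: S_s = C_α·H/(1+e_p)·log₁₀(t₂/t₁)
S_s = 0.022×5.6/(1+1.09)×log₁₀(15.7/4.1)
    = 0.05895 × 0.5831 = 0.03437 m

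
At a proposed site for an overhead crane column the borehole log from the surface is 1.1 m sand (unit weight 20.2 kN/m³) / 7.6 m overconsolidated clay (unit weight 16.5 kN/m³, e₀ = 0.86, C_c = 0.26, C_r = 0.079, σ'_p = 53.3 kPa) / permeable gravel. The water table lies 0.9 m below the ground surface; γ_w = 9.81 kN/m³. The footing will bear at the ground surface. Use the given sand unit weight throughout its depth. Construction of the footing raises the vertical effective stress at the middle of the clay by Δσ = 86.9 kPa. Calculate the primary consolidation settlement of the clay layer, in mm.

S_c ≈ 442 mm

Mid-depth of clay below the ground surface: z = 1.1 + 7.6/2 = 4.9 m.
Total vertical stress at mid-clay: σ_v = 20.2×1.1 + 16.5×3.8 = 84.92 kPa.
Pore pressure: u = 9.81×(4.9 − 0.9) = 39.24 kPa.
Initial effective stress: σ'_0 = σ_v − u = 84.92 − 39.24 = 45.68 kPa.
Final effective stress: σ'_f = 45.68 + 86.9 = 132.58 kPa.
σ'_f = 132.58 > σ'_p = 53.3 kPa, so the stress path crosses the preconsolidation pressure — recompression up to σ'_p, then virgin compression beyond:
S_c = H/(1+e₀)·[C_r·log₁₀(σ'_p/σ'_0) + C_c·log₁₀(σ'_f/σ'_p)]
    = 7.6/1.86 × [0.079×log₁₀(53.3/45.68) + 0.26×log₁₀(132.58/53.3)]
    = 4.086 × [0.0052931 + 0.1029] = 0.4421 m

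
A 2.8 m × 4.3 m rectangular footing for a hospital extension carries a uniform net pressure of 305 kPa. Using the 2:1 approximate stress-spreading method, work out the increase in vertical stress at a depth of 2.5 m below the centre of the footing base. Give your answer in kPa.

Δσ_z ≈ 102 kPa

By the 2:1 method the load spreads at 1 horizontal : 2 vertical, so at depth z the loaded area has grown by z in each plan dimension:
Δσ = qBL/((B+z)(L+z)) = 305×2.8×4.3/((2.8+2.5)(4.3+2.5)) = 101.89 kPa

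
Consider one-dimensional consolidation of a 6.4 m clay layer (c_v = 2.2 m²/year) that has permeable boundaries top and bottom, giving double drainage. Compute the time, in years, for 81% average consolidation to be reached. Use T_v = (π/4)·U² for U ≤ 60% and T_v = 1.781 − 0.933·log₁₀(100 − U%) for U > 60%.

t ≈ 2.74 years

Drainage path length: H_d = H/2 = 3.2 m (double drainage).
U > 60%: T_v = 1.781 − 0.933·log₁₀(100 − 81) = 0.58792.
t = T_v·H_d²/c_v = 0.58792×3.2²/2.2 = 2.737 years.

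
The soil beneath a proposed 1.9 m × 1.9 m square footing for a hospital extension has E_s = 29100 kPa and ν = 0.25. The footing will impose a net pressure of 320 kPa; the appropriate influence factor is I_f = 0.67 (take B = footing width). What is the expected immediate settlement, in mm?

S_e ≈ 13.1 mm

Immediate (elastic) settlement: S_e = q·B·(1−ν²)/E_s · I_f.
S_e = 320 × 1.9 × (1 − 0.25²) / 29100 × 0.67
    = 320 × 1.9 × 0.9375 / 29100 × 0.67
    = 0.01312 m = 13.12 mm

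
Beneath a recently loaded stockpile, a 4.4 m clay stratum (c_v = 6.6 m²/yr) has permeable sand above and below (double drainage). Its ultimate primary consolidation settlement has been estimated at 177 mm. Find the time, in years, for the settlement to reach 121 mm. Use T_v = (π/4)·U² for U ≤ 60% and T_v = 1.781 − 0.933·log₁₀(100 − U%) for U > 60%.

Drainage path length: H_d = H/2 = 2.2 m (double drainage).
U = S(t)/S_ult = 121/177 = 0.6836.
U > 60%: T_v = 1.781 − 0.933·log₁₀(100 − 68.362) = 0.3813.
t = T_v·H_d²/c_v = 0.3813×2.2²/6.6 = 0.2796 years.

t ≈ 0.28 years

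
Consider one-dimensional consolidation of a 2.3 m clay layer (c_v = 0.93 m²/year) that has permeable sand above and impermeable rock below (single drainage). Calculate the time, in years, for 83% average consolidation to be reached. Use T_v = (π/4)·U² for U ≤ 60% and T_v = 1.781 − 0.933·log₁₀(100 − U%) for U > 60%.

Drainage path length: H_d = H = 2.3 m (single drainage).
U > 60%: T_v = 1.781 − 0.933·log₁₀(100 − 83) = 0.63299.
t = T_v·H_d²/c_v = 0.63299×2.3²/0.93 = 3.601 years.

t ≈ 3.6 years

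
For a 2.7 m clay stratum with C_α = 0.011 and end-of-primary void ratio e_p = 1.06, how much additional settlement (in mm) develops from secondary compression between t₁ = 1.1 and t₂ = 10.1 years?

Secondary compression: S_s = C_α·H/(1+e_p)·log₁₀(t₂/t₁)
S_s = 0.011×2.7/(1+1.06)×log₁₀(10.1/1.1)
    = 0.01442 × 0.9629 = 0.01388 m

S_s ≈ 13.9 mm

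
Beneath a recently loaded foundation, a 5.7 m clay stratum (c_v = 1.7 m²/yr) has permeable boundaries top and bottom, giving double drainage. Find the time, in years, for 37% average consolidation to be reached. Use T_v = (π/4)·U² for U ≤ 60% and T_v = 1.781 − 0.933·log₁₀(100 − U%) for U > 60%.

Drainage path length: H_d = H/2 = 2.85 m (double drainage).
U ≤ 60%: T_v = (π/4)·U² = (π/4)×0.37² = 0.10752.
t = T_v·H_d²/c_v = 0.10752×2.85²/1.7 = 0.5137 years.

t ≈ 0.514 years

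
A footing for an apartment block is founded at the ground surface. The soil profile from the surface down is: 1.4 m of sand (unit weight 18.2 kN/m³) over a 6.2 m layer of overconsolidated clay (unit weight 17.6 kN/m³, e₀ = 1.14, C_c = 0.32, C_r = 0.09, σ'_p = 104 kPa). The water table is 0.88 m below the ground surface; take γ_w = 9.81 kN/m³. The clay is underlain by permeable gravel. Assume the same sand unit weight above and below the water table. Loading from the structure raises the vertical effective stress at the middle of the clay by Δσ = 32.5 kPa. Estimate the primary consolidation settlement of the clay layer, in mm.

Mid-depth of clay below the ground surface: z = 1.4 + 6.2/2 = 4.5 m.
Total vertical stress at mid-clay: σ_v = 18.2×1.4 + 17.6×3.1 = 80.04 kPa.
Pore pressure: u = 9.81×(4.5 − 0.88) = 35.512 kPa.
Initial effective stress: σ'_0 = σ_v − u = 80.04 − 35.512 = 44.528 kPa.
Final effective stress: σ'_f = 44.528 + 32.5 = 77.028 kPa.
σ'_f = 77.028 ≤ σ'_p = 104 kPa, so the clay remains overconsolidated and only the recompression index applies:
S_c = C_r·H/(1+e₀)·log₁₀(σ'_f/σ'_0) = 0.09×6.2/2.14×log₁₀(77.028/44.528)
    = 0.26075 × 0.23802 = 0.06206 m

S_c ≈ 62.1 mm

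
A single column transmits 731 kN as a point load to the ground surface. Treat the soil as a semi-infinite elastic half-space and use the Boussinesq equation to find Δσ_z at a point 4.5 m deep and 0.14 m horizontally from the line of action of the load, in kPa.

Boussinesq vertical stress below a point load on an elastic half-space:
Δσ_z = 3P/(2πz²) · [1 + (r/z)²]^(−5/2)
r/z = 0.14/4.5 = 0.031111; [1+(r/z)²]^(−5/2) = 0.99758.
Δσ_z = 3×731/(2π×4.5²) × 0.99758 = 17.236 × 0.99758 = 17.19 kPa

Δσ_z ≈ 17.2 kPa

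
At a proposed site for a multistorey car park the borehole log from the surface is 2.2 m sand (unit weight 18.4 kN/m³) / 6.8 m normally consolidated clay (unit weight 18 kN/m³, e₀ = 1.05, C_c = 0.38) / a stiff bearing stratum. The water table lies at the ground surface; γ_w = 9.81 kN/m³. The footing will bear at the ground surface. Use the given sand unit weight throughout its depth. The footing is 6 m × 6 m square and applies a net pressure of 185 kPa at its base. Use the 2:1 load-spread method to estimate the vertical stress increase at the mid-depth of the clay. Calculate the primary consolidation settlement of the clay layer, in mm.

Mid-depth of clay below the ground surface: z = 2.2 + 6.8/2 = 5.6 m.
Total vertical stress at mid-clay: σ_v = 18.4×2.2 + 18×3.4 = 101.68 kPa.
Pore pressure: u = 9.81×(5.6 − 0) = 54.936 kPa.
Initial effective stress: σ'_0 = σ_v − u = 101.68 − 54.936 = 46.744 kPa.
Stress increase at mid-clay by the 2:1 spreading method:
Δσ = qBL/((B+z)(L+z)) = 185×6×6/((6+5.6)(6+5.6)) = 49.495 kPa
Final effective stress: σ'_f = σ'_0 + Δσ = 46.744 + 49.495 = 96.239 kPa.
Normally consolidated clay, so the full stress increment lies on the virgin compression line:
S_c = C_c·H/(1+e₀)·log₁₀(σ'_f/σ'_0) = 0.38×6.8/(1+1.05)×log₁₀(96.239/46.744)
    = 1.2605 × 0.31363 = 0.3953 m

S_c ≈ 395 mm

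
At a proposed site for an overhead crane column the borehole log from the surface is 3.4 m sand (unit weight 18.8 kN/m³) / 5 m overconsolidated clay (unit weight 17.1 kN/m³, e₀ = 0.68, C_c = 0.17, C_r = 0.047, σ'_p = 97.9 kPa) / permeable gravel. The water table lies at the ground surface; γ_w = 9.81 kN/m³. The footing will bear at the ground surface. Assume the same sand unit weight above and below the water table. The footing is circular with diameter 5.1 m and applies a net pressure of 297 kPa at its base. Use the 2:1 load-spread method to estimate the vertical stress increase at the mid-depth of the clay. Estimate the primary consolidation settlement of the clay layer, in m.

Mid-depth of clay below the ground surface: z = 3.4 + 5/2 = 5.9 m.
Total vertical stress at mid-clay: σ_v = 18.8×3.4 + 17.1×2.5 = 106.67 kPa.
Pore pressure: u = 9.81×(5.9 − 0) = 57.879 kPa.
Initial effective stress: σ'_0 = σ_v − u = 106.67 − 57.879 = 48.791 kPa.
Stress increase at mid-clay by the 2:1 spreading method:
Δσ ≈ qD²/(D+z)² = 297×5.1²/(5.1+5.9)² = 63.843 kPa
Final effective stress: σ'_f = 48.791 + 63.843 = 112.63 kPa.
σ'_f = 112.63 > σ'_p = 97.9 kPa, so the stress path crosses the preconsolidation pressure — recompression up to σ'_p, then virgin compression beyond:
S_c = H/(1+e₀)·[C_r·log₁₀(σ'_p/σ'_0) + C_c·log₁₀(σ'_f/σ'_p)]
    = 5/1.68 × [0.047×log₁₀(97.9/48.791) + 0.17×log₁₀(112.63/97.9)]
    = 2.9762 × [0.014215 + 0.010348] = 0.0731 m

S_c ≈ 0.0731 m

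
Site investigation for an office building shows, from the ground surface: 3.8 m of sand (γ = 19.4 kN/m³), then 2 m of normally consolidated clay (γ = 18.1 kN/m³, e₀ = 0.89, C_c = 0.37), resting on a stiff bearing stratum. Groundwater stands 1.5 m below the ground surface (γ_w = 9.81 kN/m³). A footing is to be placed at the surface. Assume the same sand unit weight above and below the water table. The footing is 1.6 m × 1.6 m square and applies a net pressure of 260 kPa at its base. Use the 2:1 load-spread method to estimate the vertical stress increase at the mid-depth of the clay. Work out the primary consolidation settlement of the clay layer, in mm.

S_c ≈ 41.1 mm

Mid-depth of clay below the ground surface: z = 3.8 + 2/2 = 4.8 m.
Total vertical stress at mid-clay: σ_v = 19.4×3.8 + 18.1×1 = 91.82 kPa.
Pore pressure: u = 9.81×(4.8 − 1.5) = 32.373 kPa.
Initial effective stress: σ'_0 = σ_v − u = 91.82 − 32.373 = 59.447 kPa.
Stress increase at mid-clay by the 2:1 spreading method:
Δσ = qBL/((B+z)(L+z)) = 260×1.6×1.6/((1.6+4.8)(1.6+4.8)) = 16.25 kPa
Final effective stress: σ'_f = σ'_0 + Δσ = 59.447 + 16.25 = 75.697 kPa.
Normally consolidated clay, so the full stress increment lies on the virgin compression line:
S_c = C_c·H/(1+e₀)·log₁₀(σ'_f/σ'_0) = 0.37×2/(1+0.89)×log₁₀(75.697/59.447)
    = 0.39153 × 0.10495 = 0.04109 m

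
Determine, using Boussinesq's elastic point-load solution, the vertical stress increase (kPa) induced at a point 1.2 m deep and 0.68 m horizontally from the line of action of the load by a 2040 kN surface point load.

Δσ_z ≈ 337 kPa

Boussinesq vertical stress below a point load on an elastic half-space:
Δσ_z = 3P/(2πz²) · [1 + (r/z)²]^(−5/2)
r/z = 0.68/1.2 = 0.56667; [1+(r/z)²]^(−5/2) = 0.49848.
Δσ_z = 3×2040/(2π×1.2²) × 0.49848 = 676.41 × 0.49848 = 337.2 kPa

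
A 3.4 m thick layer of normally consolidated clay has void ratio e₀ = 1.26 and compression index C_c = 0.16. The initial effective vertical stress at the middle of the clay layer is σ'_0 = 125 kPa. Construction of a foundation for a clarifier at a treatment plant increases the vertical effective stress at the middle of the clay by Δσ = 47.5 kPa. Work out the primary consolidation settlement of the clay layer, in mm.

S_c ≈ 33.7 mm

Final effective stress: σ'_f = σ'_0 + Δσ = 125 + 47.5 = 172.5 kPa.
Normally consolidated clay, so the full stress increment lies on the virgin compression line:
S_c = C_c·H/(1+e₀)·log₁₀(σ'_f/σ'_0) = 0.16×3.4/(1+1.26)×log₁₀(172.5/125)
    = 0.24071 × 0.13988 = 0.03367 m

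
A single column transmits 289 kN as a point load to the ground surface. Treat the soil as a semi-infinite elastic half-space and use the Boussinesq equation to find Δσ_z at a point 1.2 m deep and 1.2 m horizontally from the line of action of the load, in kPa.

Δσ_z ≈ 16.9 kPa

Boussinesq vertical stress below a point load on an elastic half-space:
Δσ_z = 3P/(2πz²) · [1 + (r/z)²]^(−5/2)
r/z = 1.2/1.2 = 1; [1+(r/z)²]^(−5/2) = 0.17678.
Δσ_z = 3×289/(2π×1.2²) × 0.17678 = 95.825 × 0.17678 = 16.94 kPa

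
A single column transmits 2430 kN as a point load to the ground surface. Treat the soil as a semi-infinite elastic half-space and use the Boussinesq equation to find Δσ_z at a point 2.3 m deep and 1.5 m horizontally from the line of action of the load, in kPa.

Boussinesq vertical stress below a point load on an elastic half-space:
Δσ_z = 3P/(2πz²) · [1 + (r/z)²]^(−5/2)
r/z = 1.5/2.3 = 0.65217; [1+(r/z)²]^(−5/2) = 0.4123.
Δσ_z = 3×2430/(2π×2.3²) × 0.4123 = 219.33 × 0.4123 = 90.43 kPa

Δσ_z ≈ 90.4 kPa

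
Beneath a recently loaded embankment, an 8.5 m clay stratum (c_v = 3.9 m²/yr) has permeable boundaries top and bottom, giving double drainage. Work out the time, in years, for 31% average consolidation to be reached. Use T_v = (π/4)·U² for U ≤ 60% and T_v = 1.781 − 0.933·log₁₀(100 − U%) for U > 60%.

t ≈ 0.35 years

Drainage path length: H_d = H/2 = 4.25 m (double drainage).
U ≤ 60%: T_v = (π/4)·U² = (π/4)×0.31² = 0.075477.
t = T_v·H_d²/c_v = 0.075477×4.25²/3.9 = 0.3496 years.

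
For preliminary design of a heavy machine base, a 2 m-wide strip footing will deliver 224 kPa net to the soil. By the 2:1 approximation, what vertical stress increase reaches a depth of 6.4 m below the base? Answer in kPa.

By the 2:1 method the load spreads at 1 horizontal : 2 vertical, so at depth z the loaded area has grown by z in each plan dimension:
Δσ = qB/(B+z) = 224×2/(2+6.4) = 53.333 kPa

Δσ_z ≈ 53.3 kPa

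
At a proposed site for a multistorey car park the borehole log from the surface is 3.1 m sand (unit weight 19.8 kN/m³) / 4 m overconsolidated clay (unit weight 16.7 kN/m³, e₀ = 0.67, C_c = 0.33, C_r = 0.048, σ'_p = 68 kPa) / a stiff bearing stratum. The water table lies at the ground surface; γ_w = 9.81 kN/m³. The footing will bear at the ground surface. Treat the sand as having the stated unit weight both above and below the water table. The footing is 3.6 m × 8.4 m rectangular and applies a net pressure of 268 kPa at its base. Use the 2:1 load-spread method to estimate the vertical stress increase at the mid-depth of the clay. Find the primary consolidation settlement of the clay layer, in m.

Mid-depth of clay below the ground surface: z = 3.1 + 4/2 = 5.1 m.
Total vertical stress at mid-clay: σ_v = 19.8×3.1 + 16.7×2 = 94.78 kPa.
Pore pressure: u = 9.81×(5.1 − 0) = 50.031 kPa.
Initial effective stress: σ'_0 = σ_v − u = 94.78 − 50.031 = 44.749 kPa.
Stress increase at mid-clay by the 2:1 spreading method:
Δσ = qBL/((B+z)(L+z)) = 268×3.6×8.4/((3.6+5.1)(8.4+5.1)) = 69.002 kPa
Final effective stress: σ'_f = 44.749 + 69.002 = 113.75 kPa.
σ'_f = 113.75 > σ'_p = 68 kPa, so the stress path crosses the preconsolidation pressure — recompression up to σ'_p, then virgin compression beyond:
S_c = H/(1+e₀)·[C_r·log₁₀(σ'_p/σ'_0) + C_c·log₁₀(σ'_f/σ'_p)]
    = 4/1.67 × [0.048×log₁₀(68/44.749) + 0.33×log₁₀(113.75/68)]
    = 2.3952 × [0.0087228 + 0.073736] = 0.1975 m

S_c ≈ 0.198 m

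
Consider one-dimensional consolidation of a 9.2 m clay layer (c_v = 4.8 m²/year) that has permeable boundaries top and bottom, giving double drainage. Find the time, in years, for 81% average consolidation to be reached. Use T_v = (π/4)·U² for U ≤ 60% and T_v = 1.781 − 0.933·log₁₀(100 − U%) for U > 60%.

Drainage path length: H_d = H/2 = 4.6 m (double drainage).
U > 60%: T_v = 1.781 − 0.933·log₁₀(100 − 81) = 0.58792.
t = T_v·H_d²/c_v = 0.58792×4.6²/4.8 = 2.592 years.

t ≈ 2.59 years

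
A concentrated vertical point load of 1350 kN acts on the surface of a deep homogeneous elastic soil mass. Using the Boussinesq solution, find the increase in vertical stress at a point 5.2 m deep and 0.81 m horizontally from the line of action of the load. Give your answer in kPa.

Boussinesq vertical stress below a point load on an elastic half-space:
Δσ_z = 3P/(2πz²) · [1 + (r/z)²]^(−5/2)
r/z = 0.81/5.2 = 0.15577; [1+(r/z)²]^(−5/2) = 0.94182.
Δσ_z = 3×1350/(2π×5.2²) × 0.94182 = 23.838 × 0.94182 = 22.45 kPa

Δσ_z ≈ 22.5 kPa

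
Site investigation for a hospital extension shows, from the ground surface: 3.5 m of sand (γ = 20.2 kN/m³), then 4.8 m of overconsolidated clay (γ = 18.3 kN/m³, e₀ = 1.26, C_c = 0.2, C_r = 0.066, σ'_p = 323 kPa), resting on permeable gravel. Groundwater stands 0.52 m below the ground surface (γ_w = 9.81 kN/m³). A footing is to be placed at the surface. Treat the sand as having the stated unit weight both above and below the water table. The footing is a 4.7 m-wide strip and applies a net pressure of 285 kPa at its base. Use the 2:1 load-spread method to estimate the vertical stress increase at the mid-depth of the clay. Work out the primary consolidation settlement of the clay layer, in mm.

Mid-depth of clay below the ground surface: z = 3.5 + 4.8/2 = 5.9 m.
Total vertical stress at mid-clay: σ_v = 20.2×3.5 + 18.3×2.4 = 114.62 kPa.
Pore pressure: u = 9.81×(5.9 − 0.52) = 52.778 kPa.
Initial effective stress: σ'_0 = σ_v − u = 114.62 − 52.778 = 61.842 kPa.
Stress increase at mid-clay by the 2:1 spreading method:
Δσ = qB/(B+z) = 285×4.7/(4.7+5.9) = 126.37 kPa
Final effective stress: σ'_f = 61.842 + 126.37 = 188.21 kPa.
σ'_f = 188.21 ≤ σ'_p = 323 kPa, so the clay remains overconsolidated and only the recompression index applies:
S_c = C_r·H/(1+e₀)·log₁₀(σ'_f/σ'_0) = 0.066×4.8/2.26×log₁₀(188.21/61.842)
    = 0.14018 × 0.48336 = 0.06776 m

S_c ≈ 67.8 mm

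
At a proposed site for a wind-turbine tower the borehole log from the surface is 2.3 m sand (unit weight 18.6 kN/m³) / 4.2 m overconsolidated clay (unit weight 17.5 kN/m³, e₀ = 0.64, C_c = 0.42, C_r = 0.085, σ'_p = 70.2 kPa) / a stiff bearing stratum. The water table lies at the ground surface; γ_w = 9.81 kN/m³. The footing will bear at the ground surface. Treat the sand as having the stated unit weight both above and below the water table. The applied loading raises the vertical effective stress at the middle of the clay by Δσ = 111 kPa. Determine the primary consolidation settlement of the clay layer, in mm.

Mid-depth of clay below the ground surface: z = 2.3 + 4.2/2 = 4.4 m.
Total vertical stress at mid-clay: σ_v = 18.6×2.3 + 17.5×2.1 = 79.53 kPa.
Pore pressure: u = 9.81×(4.4 − 0) = 43.164 kPa.
Initial effective stress: σ'_0 = σ_v − u = 79.53 − 43.164 = 36.366 kPa.
Final effective stress: σ'_f = 36.366 + 111 = 147.37 kPa.
σ'_f = 147.37 > σ'_p = 70.2 kPa, so the stress path crosses the preconsolidation pressure — recompression up to σ'_p, then virgin compression beyond:
S_c = H/(1+e₀)·[C_r·log₁₀(σ'_p/σ'_0) + C_c·log₁₀(σ'_f/σ'_p)]
    = 4.2/1.64 × [0.085×log₁₀(70.2/36.366) + 0.42×log₁₀(147.37/70.2)]
    = 2.561 × [0.02428 + 0.13527] = 0.4086 m

S_c ≈ 409 mm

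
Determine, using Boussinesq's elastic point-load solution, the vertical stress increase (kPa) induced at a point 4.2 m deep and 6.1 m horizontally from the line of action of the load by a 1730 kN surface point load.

Boussinesq vertical stress below a point load on an elastic half-space:
Δσ_z = 3P/(2πz²) · [1 + (r/z)²]^(−5/2)
r/z = 6.1/4.2 = 1.4524; [1+(r/z)²]^(−5/2) = 0.058655.
Δσ_z = 3×1730/(2π×4.2²) × 0.058655 = 46.826 × 0.058655 = 2.747 kPa

Δσ_z ≈ 2.75 kPa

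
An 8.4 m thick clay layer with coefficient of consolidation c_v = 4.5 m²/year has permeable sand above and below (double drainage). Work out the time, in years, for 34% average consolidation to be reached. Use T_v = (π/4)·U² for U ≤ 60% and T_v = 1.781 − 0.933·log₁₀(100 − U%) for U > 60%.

Drainage path length: H_d = H/2 = 4.2 m (double drainage).
U ≤ 60%: T_v = (π/4)·U² = (π/4)×0.34² = 0.090792.
t = T_v·H_d²/c_v = 0.090792×4.2²/4.5 = 0.3559 years.

t ≈ 0.356 years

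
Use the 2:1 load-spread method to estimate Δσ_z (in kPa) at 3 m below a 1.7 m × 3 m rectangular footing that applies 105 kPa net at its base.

Δσ_z ≈ 19 kPa

By the 2:1 method the load spreads at 1 horizontal : 2 vertical, so at depth z the loaded area has grown by z in each plan dimension:
Δσ = qBL/((B+z)(L+z)) = 105×1.7×3/((1.7+3)(3+3)) = 18.989 kPa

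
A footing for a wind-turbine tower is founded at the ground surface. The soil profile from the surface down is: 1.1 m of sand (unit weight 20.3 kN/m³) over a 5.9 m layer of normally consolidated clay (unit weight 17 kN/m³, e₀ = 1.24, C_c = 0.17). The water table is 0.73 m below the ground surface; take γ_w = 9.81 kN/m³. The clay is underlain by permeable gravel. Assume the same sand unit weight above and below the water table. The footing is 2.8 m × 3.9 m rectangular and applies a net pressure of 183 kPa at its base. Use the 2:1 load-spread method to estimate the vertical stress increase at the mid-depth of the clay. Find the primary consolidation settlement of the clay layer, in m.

Mid-depth of clay below the ground surface: z = 1.1 + 5.9/2 = 4.05 m.
Total vertical stress at mid-clay: σ_v = 20.3×1.1 + 17×2.95 = 72.48 kPa.
Pore pressure: u = 9.81×(4.05 − 0.73) = 32.569 kPa.
Initial effective stress: σ'_0 = σ_v − u = 72.48 − 32.569 = 39.911 kPa.
Stress increase at mid-clay by the 2:1 spreading method:
Δσ = qBL/((B+z)(L+z)) = 183×2.8×3.9/((2.8+4.05)(3.9+4.05)) = 36.696 kPa
Final effective stress: σ'_f = σ'_0 + Δσ = 39.911 + 36.696 = 76.607 kPa.
Normally consolidated clay, so the full stress increment lies on the virgin compression line:
S_c = C_c·H/(1+e₀)·log₁₀(σ'_f/σ'_0) = 0.17×5.9/(1+1.24)×log₁₀(76.607/39.911)
    = 0.44777 × 0.28318 = 0.1268 m

S_c ≈ 0.127 m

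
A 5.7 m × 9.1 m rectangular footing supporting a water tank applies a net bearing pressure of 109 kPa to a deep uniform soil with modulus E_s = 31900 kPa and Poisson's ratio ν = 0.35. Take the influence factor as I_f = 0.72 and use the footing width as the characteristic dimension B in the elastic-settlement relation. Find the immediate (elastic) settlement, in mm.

Immediate (elastic) settlement: S_e = q·B·(1−ν²)/E_s · I_f.
S_e = 109 × 5.7 × (1 − 0.35²) / 31900 × 0.72
    = 109 × 5.7 × 0.8775 / 31900 × 0.72
    = 0.01231 m = 12.31 mm

S_e ≈ 12.3 mm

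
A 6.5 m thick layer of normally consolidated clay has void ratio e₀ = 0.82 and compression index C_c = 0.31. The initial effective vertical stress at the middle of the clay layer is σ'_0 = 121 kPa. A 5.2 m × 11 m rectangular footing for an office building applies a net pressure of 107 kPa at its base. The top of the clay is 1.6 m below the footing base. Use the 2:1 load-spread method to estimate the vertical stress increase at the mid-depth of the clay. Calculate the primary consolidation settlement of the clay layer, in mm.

S_c ≈ 133 mm

Mid-depth of clay below the footing base: z = 1.6 + 6.5/2 = 4.85 m.
Stress increase at mid-clay by the 2:1 spreading method:
Δσ = qBL/((B+z)(L+z)) = 107×5.2×11/((5.2+4.85)(11+4.85)) = 38.422 kPa
Final effective stress: σ'_f = σ'_0 + Δσ = 121 + 38.422 = 159.42 kPa.
Normally consolidated clay, so the full stress increment lies on the virgin compression line:
S_c = C_c·H/(1+e₀)·log₁₀(σ'_f/σ'_0) = 0.31×6.5/(1+0.82)×log₁₀(159.42/121)
    = 1.1071 × 0.11976 = 0.1326 m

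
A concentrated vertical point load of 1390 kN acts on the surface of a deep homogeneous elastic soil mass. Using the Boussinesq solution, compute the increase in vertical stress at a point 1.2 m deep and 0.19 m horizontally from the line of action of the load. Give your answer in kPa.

Boussinesq vertical stress below a point load on an elastic half-space:
Δσ_z = 3P/(2πz²) · [1 + (r/z)²]^(−5/2)
r/z = 0.19/1.2 = 0.15833; [1+(r/z)²]^(−5/2) = 0.93998.
Δσ_z = 3×1390/(2π×1.2²) × 0.93998 = 460.89 × 0.93998 = 433.2 kPa

Δσ_z ≈ 433 kPa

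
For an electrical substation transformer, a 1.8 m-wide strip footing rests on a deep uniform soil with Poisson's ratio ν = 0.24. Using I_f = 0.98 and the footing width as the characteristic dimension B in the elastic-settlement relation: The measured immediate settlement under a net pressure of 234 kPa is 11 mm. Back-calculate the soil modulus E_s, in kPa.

S_e = q·B·(1−ν²)/E_s · I_f  ⇒  E_s = q·B·(1−ν²)·I_f / S_e.
E_s = 234 × 1.8 × 0.9424 × 0.98 / 0.011 = 35360 kPa

E_s ≈ 35400 kPa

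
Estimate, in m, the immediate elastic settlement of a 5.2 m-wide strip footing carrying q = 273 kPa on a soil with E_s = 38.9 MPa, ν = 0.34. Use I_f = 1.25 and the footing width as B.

S_e ≈ 0.0403 m

Immediate (elastic) settlement: S_e = q·B·(1−ν²)/E_s · I_f.
E_s = 38.9 MPa = 38900 kPa.
S_e = 273 × 5.2 × (1 − 0.34²) / 38900 × 1.25
    = 273 × 5.2 × 0.8844 / 38900 × 1.25
    = 0.04034 m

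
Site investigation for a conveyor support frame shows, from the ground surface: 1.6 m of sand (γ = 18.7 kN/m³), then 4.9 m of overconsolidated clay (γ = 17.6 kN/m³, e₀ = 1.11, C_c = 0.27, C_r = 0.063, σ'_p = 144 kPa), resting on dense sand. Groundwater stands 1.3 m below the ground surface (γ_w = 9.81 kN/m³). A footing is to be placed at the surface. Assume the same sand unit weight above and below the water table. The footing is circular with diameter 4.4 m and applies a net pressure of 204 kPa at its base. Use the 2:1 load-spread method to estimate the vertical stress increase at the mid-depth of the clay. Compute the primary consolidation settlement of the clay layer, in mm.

Mid-depth of clay below the ground surface: z = 1.6 + 4.9/2 = 4.05 m.
Total vertical stress at mid-clay: σ_v = 18.7×1.6 + 17.6×2.45 = 73.04 kPa.
Pore pressure: u = 9.81×(4.05 − 1.3) = 26.978 kPa.
Initial effective stress: σ'_0 = σ_v − u = 73.04 − 26.978 = 46.062 kPa.
Stress increase at mid-clay by the 2:1 spreading method:
Δσ ≈ qD²/(D+z)² = 204×4.4²/(4.4+4.05)² = 55.312 kPa
Final effective stress: σ'_f = 46.062 + 55.312 = 101.37 kPa.
σ'_f = 101.37 ≤ σ'_p = 144 kPa, so the clay remains overconsolidated and only the recompression index applies:
S_c = C_r·H/(1+e₀)·log₁₀(σ'_f/σ'_0) = 0.063×4.9/2.11×log₁₀(101.37/46.062)
    = 0.1463 × 0.34257 = 0.05012 m

S_c ≈ 50.1 mm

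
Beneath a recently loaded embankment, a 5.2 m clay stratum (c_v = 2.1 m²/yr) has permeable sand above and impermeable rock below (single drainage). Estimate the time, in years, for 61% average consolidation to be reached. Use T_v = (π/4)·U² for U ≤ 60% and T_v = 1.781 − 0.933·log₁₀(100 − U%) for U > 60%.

t ≈ 3.82 years

Drainage path length: H_d = H = 5.2 m (single drainage).
U > 60%: T_v = 1.781 − 0.933·log₁₀(100 − 61) = 0.29654.
t = T_v·H_d²/c_v = 0.29654×5.2²/2.1 = 3.818 years.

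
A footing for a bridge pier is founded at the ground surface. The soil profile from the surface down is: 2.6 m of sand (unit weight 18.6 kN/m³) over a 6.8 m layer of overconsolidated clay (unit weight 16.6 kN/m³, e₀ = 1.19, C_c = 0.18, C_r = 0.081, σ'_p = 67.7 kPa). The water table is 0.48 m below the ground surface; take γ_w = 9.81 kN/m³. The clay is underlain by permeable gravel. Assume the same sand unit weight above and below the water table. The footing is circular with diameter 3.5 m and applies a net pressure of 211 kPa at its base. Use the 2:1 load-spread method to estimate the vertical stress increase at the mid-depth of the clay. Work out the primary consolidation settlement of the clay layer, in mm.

Mid-depth of clay below the ground surface: z = 2.6 + 6.8/2 = 6 m.
Total vertical stress at mid-clay: σ_v = 18.6×2.6 + 16.6×3.4 = 104.8 kPa.
Pore pressure: u = 9.81×(6 − 0.48) = 54.151 kPa.
Initial effective stress: σ'_0 = σ_v − u = 104.8 − 54.151 = 50.649 kPa.
Stress increase at mid-clay by the 2:1 spreading method:
Δσ ≈ qD²/(D+z)² = 211×3.5²/(3.5+6)² = 28.64 kPa
Final effective stress: σ'_f = 50.649 + 28.64 = 79.289 kPa.
σ'_f = 79.289 > σ'_p = 67.7 kPa, so the stress path crosses the preconsolidation pressure — recompression up to σ'_p, then virgin compression beyond:
S_c = H/(1+e₀)·[C_r·log₁₀(σ'_p/σ'_0) + C_c·log₁₀(σ'_f/σ'_p)]
    = 6.8/2.19 × [0.081×log₁₀(67.7/50.649) + 0.18×log₁₀(79.289/67.7)]
    = 3.105 × [0.010207 + 0.012352] = 0.07005 m

S_c ≈ 70 mm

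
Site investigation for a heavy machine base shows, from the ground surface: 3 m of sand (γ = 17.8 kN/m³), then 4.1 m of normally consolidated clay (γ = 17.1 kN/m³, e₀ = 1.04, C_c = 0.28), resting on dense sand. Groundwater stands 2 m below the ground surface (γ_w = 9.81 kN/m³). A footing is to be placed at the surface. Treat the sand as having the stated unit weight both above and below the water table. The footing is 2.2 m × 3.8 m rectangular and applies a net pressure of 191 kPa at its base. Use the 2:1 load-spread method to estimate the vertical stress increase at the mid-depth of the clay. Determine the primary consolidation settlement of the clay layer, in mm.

S_c ≈ 86.6 mm

Mid-depth of clay below the ground surface: z = 3 + 4.1/2 = 5.05 m.
Total vertical stress at mid-clay: σ_v = 17.8×3 + 17.1×2.05 = 88.455 kPa.
Pore pressure: u = 9.81×(5.05 − 2) = 29.921 kPa.
Initial effective stress: σ'_0 = σ_v − u = 88.455 − 29.921 = 58.534 kPa.
Stress increase at mid-clay by the 2:1 spreading method:
Δσ = qBL/((B+z)(L+z)) = 191×2.2×3.8/((2.2+5.05)(3.8+5.05)) = 24.886 kPa
Final effective stress: σ'_f = σ'_0 + Δσ = 58.534 + 24.886 = 83.42 kPa.
Normally consolidated clay, so the full stress increment lies on the virgin compression line:
S_c = C_c·H/(1+e₀)·log₁₀(σ'_f/σ'_0) = 0.28×4.1/(1+1.04)×log₁₀(83.42/58.534)
    = 0.56275 × 0.15386 = 0.08658 m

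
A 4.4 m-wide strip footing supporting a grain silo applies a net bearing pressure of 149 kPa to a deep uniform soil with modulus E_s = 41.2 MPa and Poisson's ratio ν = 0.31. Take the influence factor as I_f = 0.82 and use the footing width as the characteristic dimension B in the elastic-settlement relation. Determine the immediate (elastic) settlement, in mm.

Immediate (elastic) settlement: S_e = q·B·(1−ν²)/E_s · I_f.
E_s = 41.2 MPa = 41200 kPa.
S_e = 149 × 4.4 × (1 − 0.31²) / 41200 × 0.82
    = 149 × 4.4 × 0.9039 / 41200 × 0.82
    = 0.01179 m = 11.79 mm

S_e ≈ 11.8 mm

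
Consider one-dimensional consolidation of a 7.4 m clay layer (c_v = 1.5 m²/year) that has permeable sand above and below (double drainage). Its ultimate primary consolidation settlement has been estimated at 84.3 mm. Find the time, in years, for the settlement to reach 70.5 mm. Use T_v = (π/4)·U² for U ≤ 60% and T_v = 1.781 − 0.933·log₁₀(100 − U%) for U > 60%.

Drainage path length: H_d = H/2 = 3.7 m (double drainage).
U = S(t)/S_ult = 70.5/84.3 = 0.8363.
U > 60%: T_v = 1.781 − 0.933·log₁₀(100 − 83.63) = 0.64829.
t = T_v·H_d²/c_v = 0.64829×3.7²/1.5 = 5.917 years.

t ≈ 5.92 years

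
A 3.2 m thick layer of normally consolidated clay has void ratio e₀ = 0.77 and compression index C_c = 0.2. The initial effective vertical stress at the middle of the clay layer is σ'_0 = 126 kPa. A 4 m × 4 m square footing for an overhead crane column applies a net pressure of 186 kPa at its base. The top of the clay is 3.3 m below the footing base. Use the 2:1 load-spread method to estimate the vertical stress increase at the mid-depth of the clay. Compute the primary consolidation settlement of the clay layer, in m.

S_c ≈ 0.041 m

Mid-depth of clay below the footing base: z = 3.3 + 3.2/2 = 4.9 m.
Stress increase at mid-clay by the 2:1 spreading method:
Δσ = qBL/((B+z)(L+z)) = 186×4×4/((4+4.9)(4+4.9)) = 37.571 kPa
Final effective stress: σ'_f = σ'_0 + Δσ = 126 + 37.571 = 163.57 kPa.
Normally consolidated clay, so the full stress increment lies on the virgin compression line:
S_c = C_c·H/(1+e₀)·log₁₀(σ'_f/σ'_0) = 0.2×3.2/(1+0.77)×log₁₀(163.57/126)
    = 0.36158 × 0.11333 = 0.04098 m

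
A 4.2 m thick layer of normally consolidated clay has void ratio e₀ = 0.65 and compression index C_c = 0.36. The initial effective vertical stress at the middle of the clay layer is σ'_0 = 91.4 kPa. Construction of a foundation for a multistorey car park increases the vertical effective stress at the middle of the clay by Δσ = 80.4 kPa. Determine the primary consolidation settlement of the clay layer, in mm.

Final effective stress: σ'_f = σ'_0 + Δσ = 91.4 + 80.4 = 171.8 kPa.
Normally consolidated clay, so the full stress increment lies on the virgin compression line:
S_c = C_c·H/(1+e₀)·log₁₀(σ'_f/σ'_0) = 0.36×4.2/(1+0.65)×log₁₀(171.8/91.4)
    = 0.91636 × 0.27408 = 0.2512 m

S_c ≈ 251 mm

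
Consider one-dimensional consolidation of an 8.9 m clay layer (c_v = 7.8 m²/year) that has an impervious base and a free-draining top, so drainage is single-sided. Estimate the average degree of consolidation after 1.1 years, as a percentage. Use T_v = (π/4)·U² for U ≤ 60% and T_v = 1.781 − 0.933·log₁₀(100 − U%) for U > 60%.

U ≈ 37.1 %

Drainage path length: H_d = H = 8.9 m (single drainage).
T_v = c_v·t/H_d² = 7.8×1.1/8.9² = 0.10832.
T_v = 0.10832 corresponds to the U ≤ 60% branch:
U = √(4T_v/π) = 0.3714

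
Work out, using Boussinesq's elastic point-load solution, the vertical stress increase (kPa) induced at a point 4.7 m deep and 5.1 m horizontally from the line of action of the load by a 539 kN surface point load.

Δσ_z ≈ 1.67 kPa

Boussinesq vertical stress below a point load on an elastic half-space:
Δσ_z = 3P/(2πz²) · [1 + (r/z)²]^(−5/2)
r/z = 5.1/4.7 = 1.0851; [1+(r/z)²]^(−5/2) = 0.14293.
Δσ_z = 3×539/(2π×4.7²) × 0.14293 = 11.65 × 0.14293 = 1.665 kPa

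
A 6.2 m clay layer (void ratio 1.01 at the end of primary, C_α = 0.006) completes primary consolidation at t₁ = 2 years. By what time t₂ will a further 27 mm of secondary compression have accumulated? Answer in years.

S_s = C_α·H/(1+e_p)·log₁₀(t₂/t₁) ⇒ log₁₀(t₂/t₁) = S_s·(1+e_p)/(C_α·H).
log₁₀(t₂/t₁) = 0.027 × (1+1.01) / (0.006×6.2) = 1.459
t₂ = t₁ × 10^1.459 = 2 × 28.77 = 57.53 years

t₂ ≈ 57.5 years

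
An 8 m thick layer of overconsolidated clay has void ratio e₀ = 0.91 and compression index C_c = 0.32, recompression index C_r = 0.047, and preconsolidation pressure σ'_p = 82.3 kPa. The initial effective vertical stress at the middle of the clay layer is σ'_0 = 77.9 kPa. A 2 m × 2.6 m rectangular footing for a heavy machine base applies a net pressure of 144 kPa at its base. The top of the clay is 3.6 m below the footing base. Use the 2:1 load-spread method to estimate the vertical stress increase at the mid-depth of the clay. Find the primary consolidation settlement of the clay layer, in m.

S_c ≈ 0.0272 m

Mid-depth of clay below the footing base: z = 3.6 + 8/2 = 7.6 m.
Stress increase at mid-clay by the 2:1 spreading method:
Δσ = qBL/((B+z)(L+z)) = 144×2×2.6/((2+7.6)(2.6+7.6)) = 7.6471 kPa
Final effective stress: σ'_f = 77.9 + 7.6471 = 85.547 kPa.
σ'_f = 85.547 > σ'_p = 82.3 kPa, so the stress path crosses the preconsolidation pressure — recompression up to σ'_p, then virgin compression beyond:
S_c = H/(1+e₀)·[C_r·log₁₀(σ'_p/σ'_0) + C_c·log₁₀(σ'_f/σ'_p)]
    = 8/1.91 × [0.047×log₁₀(82.3/77.9) + 0.32×log₁₀(85.547/82.3)]
    = 4.1885 × [0.0011215 + 0.0053776] = 0.02722 m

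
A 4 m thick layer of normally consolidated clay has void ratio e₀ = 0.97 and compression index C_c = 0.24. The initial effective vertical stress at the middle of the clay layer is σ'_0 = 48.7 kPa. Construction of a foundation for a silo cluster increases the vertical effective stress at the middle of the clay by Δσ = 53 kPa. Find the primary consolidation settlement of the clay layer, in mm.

Final effective stress: σ'_f = σ'_0 + Δσ = 48.7 + 53 = 101.7 kPa.
Normally consolidated clay, so the full stress increment lies on the virgin compression line:
S_c = C_c·H/(1+e₀)·log₁₀(σ'_f/σ'_0) = 0.24×4/(1+0.97)×log₁₀(101.7/48.7)
    = 0.48731 × 0.31979 = 0.1558 m

S_c ≈ 156 mm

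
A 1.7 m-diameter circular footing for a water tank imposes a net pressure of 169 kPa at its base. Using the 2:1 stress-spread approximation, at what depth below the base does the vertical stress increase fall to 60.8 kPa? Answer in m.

2:1 spreading — at depth z the loaded area has grown by z in each plan dimension:
qD²/(D+z)² = Δσ_z ⇒ z = D(√(q/Δσ_z) − 1) = 1.7×(√(169/60.8) − 1) = 1.134 m

z ≈ 1.13 m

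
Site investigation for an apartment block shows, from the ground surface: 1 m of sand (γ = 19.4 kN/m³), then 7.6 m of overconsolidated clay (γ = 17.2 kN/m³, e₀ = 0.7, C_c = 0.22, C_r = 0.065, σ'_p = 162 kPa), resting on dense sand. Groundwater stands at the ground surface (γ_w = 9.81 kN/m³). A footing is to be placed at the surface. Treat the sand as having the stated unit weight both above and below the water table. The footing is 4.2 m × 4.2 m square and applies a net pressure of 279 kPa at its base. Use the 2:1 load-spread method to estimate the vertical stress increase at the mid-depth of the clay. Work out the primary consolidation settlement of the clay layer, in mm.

Mid-depth of clay below the ground surface: z = 1 + 7.6/2 = 4.8 m.
Total vertical stress at mid-clay: σ_v = 19.4×1 + 17.2×3.8 = 84.76 kPa.
Pore pressure: u = 9.81×(4.8 − 0) = 47.088 kPa.
Initial effective stress: σ'_0 = σ_v − u = 84.76 − 47.088 = 37.672 kPa.
Stress increase at mid-clay by the 2:1 spreading method:
Δσ = qBL/((B+z)(L+z)) = 279×4.2×4.2/((4.2+4.8)(4.2+4.8)) = 60.76 kPa
Final effective stress: σ'_f = 37.672 + 60.76 = 98.432 kPa.
σ'_f = 98.432 ≤ σ'_p = 162 kPa, so the clay remains overconsolidated and only the recompression index applies:
S_c = C_r·H/(1+e₀)·log₁₀(σ'_f/σ'_0) = 0.065×7.6/1.7×log₁₀(98.432/37.672)
    = 0.29059 × 0.41712 = 0.1212 m

S_c ≈ 121 mm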